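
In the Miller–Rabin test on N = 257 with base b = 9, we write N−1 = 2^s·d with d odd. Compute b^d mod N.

9

257 − 1 = 256 = 2^8 · 1, so d = 1.
9^1 ≡ 9 (mod 257)
1 = 1 in binary powers of 2.
So 9^1 ≡ 9 ≡ 9 (mod 257).
Squaring chain: 9 → 81 → 136 → 249 → 64 → 241 → 256 → 1; reaches −1, so base 9 does not prove 257 composite.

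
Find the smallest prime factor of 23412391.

23412391 is odd.
Digit sum 25, not divisible by 3.
Ends in 1: not divisible by 5.
7: 23412391 = 7·3344627 + 2
11: 23412391 = 11·2128399 + 2
13: 23412391 = 13·1800953 + 2
17: 23412391 = 17·1377199 + 8
19: 23412391 = 19·1232231 + 2
23: 23412391 = 23·1017930 + 1
29: 23412391 = 29·807323 + 24
31: 23412391 = 31·755238 + 13
37: 23412391 = 37·632767 + 12
41: 23412391 = 41·571033 + 38
43: 23412391 = 43·544474 + 9
47: 23412391 = 47·498135 + 46
53: 23412391 = 53·441743 + 12
59: 23412391 = 59·396820 + 11
61: 23412391 = 61·383809 + 42
67: 23412391 = 67·349438 + 45
71: 23412391 = 71·329751 + 70
73: 23412391 = 73·320717 + 50
79: 23412391 = 79·296359 + 30
83: 23412391 = 83·282077

83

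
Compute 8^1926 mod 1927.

1630

8^1 ≡ 8 (mod 1927)
8^2 ≡ 8^2 = 64 ≡ 64 (mod 1927)
8^4 ≡ 64^2 = 4096 ≡ 242 (mod 1927)
8^8 ≡ 242^2 = 58564 ≡ 754 (mod 1927)
8^16 ≡ 754^2 = 568516 ≡ 51 (mod 1927)
8^32 ≡ 51^2 = 2601 ≡ 674 (mod 1927)
8^64 ≡ 674^2 = 454276 ≡ 1431 (mod 1927)
8^128 ≡ 1431^2 = 2047761 ≡ 1287 (mod 1927)
8^256 ≡ 1287^2 = 1656369 ≡ 1076 (mod 1927)
8^512 ≡ 1076^2 = 1157776 ≡ 1576 (mod 1927)
8^1024 ≡ 1576^2 = 2483776 ≡ 1800 (mod 1927)
1926 = 1024 + 512 + 256 + 128 + 4 + 2 in binary powers of 2.
So 8^1926 ≡ 1800 · 1576 · 1076 · 1287 · 242 · 64 ≡ 1630 (mod 1927).
Since 1630 ≠ 1, base 8 is a Fermat witness: 1927 is composite.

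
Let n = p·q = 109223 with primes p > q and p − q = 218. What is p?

Since p = q + 218, we have 109223 = q(q + 218), so q² + 218q − 109223 = 0.
Discriminant: 218² + 4·109223 = 47524 + 436892 = 484416; √484416 = 696.
q = (−218 + 696)/2 = 239, and p = q + 218 = 457.
Check: 239 · 457 = 109223.

457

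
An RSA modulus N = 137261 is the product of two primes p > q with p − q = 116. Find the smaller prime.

Since p = q + 116, we have 137261 = q(q + 116), so q² + 116q − 137261 = 0.
Discriminant: 116² + 4·137261 = 13456 + 549044 = 562500; √562500 = 750.
q = (−116 + 750)/2 = 317, and p = q + 116 = 433.
Check: 317 · 433 = 137261.

317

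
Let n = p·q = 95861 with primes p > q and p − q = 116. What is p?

373

Since p = q + 116, we have 95861 = q(q + 116), so q² + 116q − 95861 = 0.
Discriminant: 116² + 4·95861 = 13456 + 383444 = 396900; √396900 = 630.
q = (−116 + 630)/2 = 257, and p = q + 116 = 373.
Check: 257 · 373 = 95861.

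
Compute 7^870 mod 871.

7^1 ≡ 7 (mod 871)
7^2 ≡ 7^2 = 49 ≡ 49 (mod 871)
7^4 ≡ 49^2 = 2401 ≡ 659 (mod 871)
7^8 ≡ 659^2 = 434281 ≡ 523 (mod 871)
7^16 ≡ 523^2 = 273529 ≡ 35 (mod 871)
7^32 ≡ 35^2 = 1225 ≡ 354 (mod 871)
7^64 ≡ 354^2 = 125316 ≡ 763 (mod 871)
7^128 ≡ 763^2 = 582169 ≡ 341 (mod 871)
7^256 ≡ 341^2 = 116281 ≡ 438 (mod 871)
7^512 ≡ 438^2 = 191844 ≡ 224 (mod 871)
870 = 512 + 256 + 64 + 32 + 4 + 2 in binary powers of 2.
So 7^870 ≡ 224 · 438 · 763 · 354 · 659 · 49 ≡ 545 (mod 871).
Since 545 ≠ 1, base 7 is a Fermat witness: 871 is composite.

545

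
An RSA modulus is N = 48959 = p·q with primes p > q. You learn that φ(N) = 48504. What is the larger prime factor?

283

φ(n) = (p−1)(q−1) = n − (p+q) + 1, so p + q = 48959 − 48504 + 1 = 456.
p and q are the roots of t² − 456t + 48959 = 0.
Discriminant: 456² − 4·48959 = 207936 − 195836 = 12100; √12100 = 110.
q = (456 − 110)/2 = 173, p = (456 + 110)/2 = 283.
Check: 173 · 283 = 48959.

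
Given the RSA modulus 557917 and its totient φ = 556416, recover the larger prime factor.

829

φ(n) = (p−1)(q−1) = n − (p+q) + 1, so p + q = 557917 − 556416 + 1 = 1502.
p and q are the roots of t² − 1502t + 557917 = 0.
Discriminant: 1502² − 4·557917 = 2256004 − 2231668 = 24336; √24336 = 156.
q = (1502 − 156)/2 = 673, p = (1502 + 156)/2 = 829.
Check: 673 · 829 = 557917.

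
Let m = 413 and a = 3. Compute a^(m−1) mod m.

375

3^1 ≡ 3 (mod 413)
3^2 ≡ 3^2 = 9 ≡ 9 (mod 413)
3^4 ≡ 9^2 = 81 ≡ 81 (mod 413)
3^8 ≡ 81^2 = 6561 ≡ 366 (mod 413)
3^16 ≡ 366^2 = 133956 ≡ 144 (mod 413)
3^32 ≡ 144^2 = 20736 ≡ 86 (mod 413)
3^64 ≡ 86^2 = 7396 ≡ 375 (mod 413)
3^128 ≡ 375^2 = 140625 ≡ 205 (mod 413)
3^256 ≡ 205^2 = 42025 ≡ 312 (mod 413)
412 = 256 + 128 + 16 + 8 + 4 in binary powers of 2.
So 3^412 ≡ 312 · 205 · 144 · 366 · 81 ≡ 375 (mod 413).
Since 375 ≠ 1, base 3 is a Fermat witness: 413 is composite.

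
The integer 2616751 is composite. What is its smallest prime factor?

37

2616751 is odd.
Digit sum 28, not divisible by 3.
Ends in 1: not divisible by 5.
7: 2616751 = 7·373821 + 4
11: 2616751 = 11·237886 + 5
13: 2616751 = 13·201288 + 7
17: 2616751 = 17·153926 + 9
19: 2616751 = 19·137723 + 14
23: 2616751 = 23·113771 + 18
29: 2616751 = 29·90232 + 23
31: 2616751 = 31·84411 + 10
37: 2616751 = 37·70723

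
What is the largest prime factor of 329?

47

329 = 7 · 47
47 is prime.
So 329 = 7 · 47; the largest prime factor is 47.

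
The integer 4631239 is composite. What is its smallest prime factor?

4631239 is odd.
Digit sum 28, not divisible by 3.
Ends in 9: not divisible by 5.
7: 4631239 = 7·661605 + 4
11: 4631239 = 11·421021 + 8
13: 4631239 = 13·356249 + 2
17: 4631239 = 17·272425 + 14
19: 4631239 = 19·243749 + 8
23: 4631239 = 23·201358 + 5
29: 4631239 = 29·159697 + 26
31: 4631239 = 31·149394 + 25
37: 4631239 = 37·125168 + 23
41: 4631239 = 41·112957 + 2
43: 4631239 = 43·107703 + 10
47: 4631239 = 47·98537

47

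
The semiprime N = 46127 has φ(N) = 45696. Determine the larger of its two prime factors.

φ(n) = (p−1)(q−1) = n − (p+q) + 1, so p + q = 46127 − 45696 + 1 = 432.
p and q are the roots of t² − 432t + 46127 = 0.
Discriminant: 432² − 4·46127 = 186624 − 184508 = 2116; √2116 = 46.
q = (432 − 46)/2 = 193, p = (432 + 46)/2 = 239.
Check: 193 · 239 = 46127.

239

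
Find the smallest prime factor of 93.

93 is odd.
Digit sum 12, divisible by 3.

3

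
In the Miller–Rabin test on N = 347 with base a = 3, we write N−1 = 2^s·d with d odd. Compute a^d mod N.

347 − 1 = 346 = 2^1 · 173, so d = 173.
3^1 ≡ 3 (mod 347)
3^2 ≡ 3^2 = 9 ≡ 9 (mod 347)
3^4 ≡ 9^2 = 81 ≡ 81 (mod 347)
3^8 ≡ 81^2 = 6561 ≡ 315 (mod 347)
3^16 ≡ 315^2 = 99225 ≡ 330 (mod 347)
3^32 ≡ 330^2 = 108900 ≡ 289 (mod 347)
3^64 ≡ 289^2 = 83521 ≡ 241 (mod 347)
3^128 ≡ 241^2 = 58081 ≡ 132 (mod 347)
173 = 128 + 32 + 8 + 4 + 1 in binary powers of 2.
So 3^173 ≡ 132 · 289 · 315 · 81 · 3 ≡ 1 (mod 347).
Since 3^d ≡ 1 (mod 347), base 3 does not prove 347 composite.

1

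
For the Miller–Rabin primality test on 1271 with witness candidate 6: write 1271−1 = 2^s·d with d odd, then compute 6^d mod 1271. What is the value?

1271 − 1 = 1270 = 2^1 · 635, so d = 635.
6^1 ≡ 6 (mod 1271)
6^2 ≡ 6^2 = 36 ≡ 36 (mod 1271)
6^4 ≡ 36^2 = 1296 ≡ 25 (mod 1271)
6^8 ≡ 25^2 = 625 ≡ 625 (mod 1271)
6^16 ≡ 625^2 = 390625 ≡ 428 (mod 1271)
6^32 ≡ 428^2 = 183184 ≡ 160 (mod 1271)
6^64 ≡ 160^2 = 25600 ≡ 180 (mod 1271)
6^128 ≡ 180^2 = 32400 ≡ 625 (mod 1271)
6^256 ≡ 625^2 = 390625 ≡ 428 (mod 1271)
6^512 ≡ 428^2 = 183184 ≡ 160 (mod 1271)
635 = 512 + 64 + 32 + 16 + 8 + 2 + 1 in binary powers of 2.
So 6^635 ≡ 160 · 180 · 160 · 428 · 625 · 36 · 6 ≡ 243 (mod 1271).
Squaring chain: 243; never reaches −1, so base 6 is a Miller–Rabin witness that 1271 is composite.

243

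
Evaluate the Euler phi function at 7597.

7420

Factor: 7597 = 71 · 107.
φ(7597) = (71−1) · (107−1) = 70 · 106 = 7420.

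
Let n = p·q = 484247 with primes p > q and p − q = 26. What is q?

683

Since p = q + 26, we have 484247 = q(q + 26), so q² + 26q − 484247 = 0.
Discriminant: 26² + 4·484247 = 676 + 1936988 = 1937664; √1937664 = 1392.
q = (−26 + 1392)/2 = 683, and p = q + 26 = 709.
Check: 683 · 709 = 484247.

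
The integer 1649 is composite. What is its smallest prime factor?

17

1649 is odd.
Digit sum 20, not divisible by 3.
Ends in 9: not divisible by 5.
7: 1649 = 7·235 + 4
11: 1649 = 11·149 + 10
13: 1649 = 13·126 + 11
17: 1649 = 17·97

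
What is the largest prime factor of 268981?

97

268981 = 47 · 5723
5723 = 59 · 97
97 is prime.
So 268981 = 47 · 59 · 97; the largest prime factor is 97.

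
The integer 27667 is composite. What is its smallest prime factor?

27667 is odd.
Digit sum 28, not divisible by 3.
Ends in 7: not divisible by 5.
7: 27667 = 7·3952 + 3
11: 27667 = 11·2515 + 2
13: 27667 = 13·2128 + 3
17: 27667 = 17·1627 + 8
19: 27667 = 19·1456 + 3
23: 27667 = 23·1202 + 21
29: 27667 = 29·954 + 1
31: 27667 = 31·892 + 15
37: 27667 = 37·747 + 28
41: 27667 = 41·674 + 33
43: 27667 = 43·643 + 18
47: 27667 = 47·588 + 31
53: 27667 = 53·522 + 1
59: 27667 = 59·468 + 55
61: 27667 = 61·453 + 34
67: 27667 = 67·412 + 63
71: 27667 = 71·389 + 48
73: 27667 = 73·379

73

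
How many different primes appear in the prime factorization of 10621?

3

10621 = 13 · 817
817 = 19 · 43
10621 = 13 · 19 · 43, which has 3 distinct prime factors.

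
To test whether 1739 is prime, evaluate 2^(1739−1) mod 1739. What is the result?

2^1 ≡ 2 (mod 1739)
2^2 ≡ 2^2 = 4 ≡ 4 (mod 1739)
2^4 ≡ 4^2 = 16 ≡ 16 (mod 1739)
2^8 ≡ 16^2 = 256 ≡ 256 (mod 1739)
2^16 ≡ 256^2 = 65536 ≡ 1193 (mod 1739)
2^32 ≡ 1193^2 = 1423249 ≡ 747 (mod 1739)
2^64 ≡ 747^2 = 558009 ≡ 1529 (mod 1739)
2^128 ≡ 1529^2 = 2337841 ≡ 625 (mod 1739)
2^256 ≡ 625^2 = 390625 ≡ 1089 (mod 1739)
2^512 ≡ 1089^2 = 1185921 ≡ 1662 (mod 1739)
2^1024 ≡ 1662^2 = 2762244 ≡ 712 (mod 1739)
1738 = 1024 + 512 + 128 + 64 + 8 + 2 in binary powers of 2.
So 2^1738 ≡ 712 · 1662 · 625 · 1529 · 256 · 4 ≡ 1283 (mod 1739).
Since 1283 ≠ 1, base 2 is a Fermat witness: 1739 is composite.

1283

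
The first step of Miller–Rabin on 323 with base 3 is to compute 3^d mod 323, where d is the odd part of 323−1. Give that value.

241

323 − 1 = 322 = 2^1 · 161, so d = 161.
3^1 ≡ 3 (mod 323)
3^2 ≡ 3^2 = 9 ≡ 9 (mod 323)
3^4 ≡ 9^2 = 81 ≡ 81 (mod 323)
3^8 ≡ 81^2 = 6561 ≡ 101 (mod 323)
3^16 ≡ 101^2 = 10201 ≡ 188 (mod 323)
3^32 ≡ 188^2 = 35344 ≡ 137 (mod 323)
3^64 ≡ 137^2 = 18769 ≡ 35 (mod 323)
3^128 ≡ 35^2 = 1225 ≡ 256 (mod 323)
161 = 128 + 32 + 1 in binary powers of 2.
So 3^161 ≡ 256 · 137 · 3 ≡ 241 (mod 323).
Squaring chain: 241; never reaches −1, so base 3 is a Miller–Rabin witness that 323 is composite.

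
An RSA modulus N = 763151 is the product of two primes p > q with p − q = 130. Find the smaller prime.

811

Since p = q + 130, we have 763151 = q(q + 130), so q² + 130q − 763151 = 0.
Discriminant: 130² + 4·763151 = 16900 + 3052604 = 3069504; √3069504 = 1752.
q = (−130 + 1752)/2 = 811, and p = q + 130 = 941.
Check: 811 · 941 = 763151.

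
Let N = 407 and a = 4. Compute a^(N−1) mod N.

4^1 ≡ 4 (mod 407)
4^2 ≡ 4^2 = 16 ≡ 16 (mod 407)
4^4 ≡ 16^2 = 256 ≡ 256 (mod 407)
4^8 ≡ 256^2 = 65536 ≡ 9 (mod 407)
4^16 ≡ 9^2 = 81 ≡ 81 (mod 407)
4^32 ≡ 81^2 = 6561 ≡ 49 (mod 407)
4^64 ≡ 49^2 = 2401 ≡ 366 (mod 407)
4^128 ≡ 366^2 = 133956 ≡ 53 (mod 407)
4^256 ≡ 53^2 = 2809 ≡ 367 (mod 407)
406 = 256 + 128 + 16 + 4 + 2 in binary powers of 2.
So 4^406 ≡ 367 · 53 · 81 · 256 · 16 ≡ 70 (mod 407).
Since 70 ≠ 1, base 4 is a Fermat witness: 407 is composite.

70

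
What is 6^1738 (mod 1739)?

6^1 ≡ 6 (mod 1739)
6^2 ≡ 6^2 = 36 ≡ 36 (mod 1739)
6^4 ≡ 36^2 = 1296 ≡ 1296 (mod 1739)
6^8 ≡ 1296^2 = 1679616 ≡ 1481 (mod 1739)
6^16 ≡ 1481^2 = 2193361 ≡ 482 (mod 1739)
6^32 ≡ 482^2 = 232324 ≡ 1037 (mod 1739)
6^64 ≡ 1037^2 = 1075369 ≡ 667 (mod 1739)
6^128 ≡ 667^2 = 444889 ≡ 1444 (mod 1739)
6^256 ≡ 1444^2 = 2085136 ≡ 75 (mod 1739)
6^512 ≡ 75^2 = 5625 ≡ 408 (mod 1739)
6^1024 ≡ 408^2 = 166464 ≡ 1259 (mod 1739)
1738 = 1024 + 512 + 128 + 64 + 8 + 2 in binary powers of 2.
So 6^1738 ≡ 1259 · 408 · 1444 · 667 · 1481 · 36 ≡ 739 (mod 1739).
Since 739 ≠ 1, base 6 is a Fermat witness: 1739 is composite.

739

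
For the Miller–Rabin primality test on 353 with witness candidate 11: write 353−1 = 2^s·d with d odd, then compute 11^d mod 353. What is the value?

237

353 − 1 = 352 = 2^5 · 11, so d = 11.
11^1 ≡ 11 (mod 353)
11^2 ≡ 11^2 = 121 ≡ 121 (mod 353)
11^4 ≡ 121^2 = 14641 ≡ 168 (mod 353)
11^8 ≡ 168^2 = 28224 ≡ 337 (mod 353)
11 = 8 + 2 + 1 in binary powers of 2.
So 11^11 ≡ 337 · 121 · 11 ≡ 237 (mod 353).
Squaring chain: 237 → 42 → 352 → 1 → 1; reaches −1, so base 11 does not prove 353 composite.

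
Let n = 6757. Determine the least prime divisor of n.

29

6757 is odd.
Digit sum 25, not divisible by 3.
Ends in 7: not divisible by 5.
7: 6757 = 7·965 + 2
11: 6757 = 11·614 + 3
13: 6757 = 13·519 + 10
17: 6757 = 17·397 + 8
19: 6757 = 19·355 + 12
23: 6757 = 23·293 + 18
29: 6757 = 29·233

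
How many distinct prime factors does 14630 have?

14630 = 2 · 7315
7315 = 5 · 1463
1463 = 7 · 209
209 = 11 · 19
14630 = 2 · 5 · 7 · 11 · 19, which has 5 distinct prime factors.

5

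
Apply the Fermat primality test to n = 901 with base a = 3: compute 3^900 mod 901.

863

3^1 ≡ 3 (mod 901)
3^2 ≡ 3^2 = 9 ≡ 9 (mod 901)
3^4 ≡ 9^2 = 81 ≡ 81 (mod 901)
3^8 ≡ 81^2 = 6561 ≡ 254 (mod 901)
3^16 ≡ 254^2 = 64516 ≡ 545 (mod 901)
3^32 ≡ 545^2 = 297025 ≡ 596 (mod 901)
3^64 ≡ 596^2 = 355216 ≡ 222 (mod 901)
3^128 ≡ 222^2 = 49284 ≡ 630 (mod 901)
3^256 ≡ 630^2 = 396900 ≡ 460 (mod 901)
3^512 ≡ 460^2 = 211600 ≡ 766 (mod 901)
900 = 512 + 256 + 128 + 4 in binary powers of 2.
So 3^900 ≡ 766 · 460 · 630 · 81 ≡ 863 (mod 901).
Since 863 ≠ 1, base 3 is a Fermat witness: 901 is composite.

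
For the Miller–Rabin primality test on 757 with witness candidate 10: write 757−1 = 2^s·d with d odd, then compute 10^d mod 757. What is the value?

757 − 1 = 756 = 2^2 · 189, so d = 189.
10^1 ≡ 10 (mod 757)
10^2 ≡ 10^2 = 100 ≡ 100 (mod 757)
10^4 ≡ 100^2 = 10000 ≡ 159 (mod 757)
10^8 ≡ 159^2 = 25281 ≡ 300 (mod 757)
10^16 ≡ 300^2 = 90000 ≡ 674 (mod 757)
10^32 ≡ 674^2 = 454276 ≡ 76 (mod 757)
10^64 ≡ 76^2 = 5776 ≡ 477 (mod 757)
10^128 ≡ 477^2 = 227529 ≡ 429 (mod 757)
189 = 128 + 32 + 16 + 8 + 4 + 1 in binary powers of 2.
So 10^189 ≡ 429 · 76 · 674 · 300 · 159 · 10 ≡ 1 (mod 757).
Since 10^d ≡ 1 (mod 757), base 10 does not prove 757 composite.

1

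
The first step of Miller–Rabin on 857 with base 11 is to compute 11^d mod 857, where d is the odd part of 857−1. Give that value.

351

857 − 1 = 856 = 2^3 · 107, so d = 107.
11^1 ≡ 11 (mod 857)
11^2 ≡ 11^2 = 121 ≡ 121 (mod 857)
11^4 ≡ 121^2 = 14641 ≡ 72 (mod 857)
11^8 ≡ 72^2 = 5184 ≡ 42 (mod 857)
11^16 ≡ 42^2 = 1764 ≡ 50 (mod 857)
11^32 ≡ 50^2 = 2500 ≡ 786 (mod 857)
11^64 ≡ 786^2 = 617796 ≡ 756 (mod 857)
107 = 64 + 32 + 8 + 2 + 1 in binary powers of 2.
So 11^107 ≡ 756 · 786 · 42 · 121 · 11 ≡ 351 (mod 857).
Squaring chain: 351 → 650 → 856; reaches −1, so base 11 does not prove 857 composite.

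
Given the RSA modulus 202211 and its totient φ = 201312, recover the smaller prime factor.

433

φ(n) = (p−1)(q−1) = n − (p+q) + 1, so p + q = 202211 − 201312 + 1 = 900.
p and q are the roots of t² − 900t + 202211 = 0.
Discriminant: 900² − 4·202211 = 810000 − 808844 = 1156; √1156 = 34.
q = (900 − 34)/2 = 433, p = (900 + 34)/2 = 467.
Check: 433 · 467 = 202211.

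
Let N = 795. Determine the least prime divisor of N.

795 is odd.
Digit sum 21, divisible by 3.

3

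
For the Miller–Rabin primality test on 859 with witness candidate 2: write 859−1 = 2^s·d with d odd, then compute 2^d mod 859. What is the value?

858

859 − 1 = 858 = 2^1 · 429, so d = 429.
2^1 ≡ 2 (mod 859)
2^2 ≡ 2^2 = 4 ≡ 4 (mod 859)
2^4 ≡ 4^2 = 16 ≡ 16 (mod 859)
2^8 ≡ 16^2 = 256 ≡ 256 (mod 859)
2^16 ≡ 256^2 = 65536 ≡ 252 (mod 859)
2^32 ≡ 252^2 = 63504 ≡ 797 (mod 859)
2^64 ≡ 797^2 = 635209 ≡ 408 (mod 859)
2^128 ≡ 408^2 = 166464 ≡ 677 (mod 859)
2^256 ≡ 677^2 = 458329 ≡ 482 (mod 859)
429 = 256 + 128 + 32 + 8 + 4 + 1 in binary powers of 2.
So 2^429 ≡ 482 · 677 · 797 · 256 · 16 · 2 ≡ 858 (mod 859).
Since 2^d ≡ 858 (mod 859), base 2 does not prove 859 composite.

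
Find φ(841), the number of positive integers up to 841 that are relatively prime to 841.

812

Factor: 841 = 29^2.
φ(841) = 29^1·(29−1) = 812.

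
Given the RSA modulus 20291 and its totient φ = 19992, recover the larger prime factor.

φ(n) = (p−1)(q−1) = n − (p+q) + 1, so p + q = 20291 − 19992 + 1 = 300.
p and q are the roots of t² − 300t + 20291 = 0.
Discriminant: 300² − 4·20291 = 90000 − 81164 = 8836; √8836 = 94.
q = (300 − 94)/2 = 103, p = (300 + 94)/2 = 197.
Check: 103 · 197 = 20291.

197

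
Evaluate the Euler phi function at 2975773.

Factor: 2975773 = 103 · 167 · 173.
φ(2975773) = (103−1) · (167−1) · (173−1) = 102 · 166 · 172 = 2912304.

2912304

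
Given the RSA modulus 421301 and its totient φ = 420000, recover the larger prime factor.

φ(n) = (p−1)(q−1) = n − (p+q) + 1, so p + q = 421301 − 420000 + 1 = 1302.
p and q are the roots of t² − 1302t + 421301 = 0.
Discriminant: 1302² − 4·421301 = 1695204 − 1685204 = 10000; √10000 = 100.
q = (1302 − 100)/2 = 601, p = (1302 + 100)/2 = 701.
Check: 601 · 701 = 421301.

701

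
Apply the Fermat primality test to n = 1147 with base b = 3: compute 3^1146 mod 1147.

47

3^1 ≡ 3 (mod 1147)
3^2 ≡ 3^2 = 9 ≡ 9 (mod 1147)
3^4 ≡ 9^2 = 81 ≡ 81 (mod 1147)
3^8 ≡ 81^2 = 6561 ≡ 826 (mod 1147)
3^16 ≡ 826^2 = 682276 ≡ 958 (mod 1147)
3^32 ≡ 958^2 = 917764 ≡ 164 (mod 1147)
3^64 ≡ 164^2 = 26896 ≡ 515 (mod 1147)
3^128 ≡ 515^2 = 265225 ≡ 268 (mod 1147)
3^256 ≡ 268^2 = 71824 ≡ 710 (mod 1147)
3^512 ≡ 710^2 = 504100 ≡ 567 (mod 1147)
3^1024 ≡ 567^2 = 321489 ≡ 329 (mod 1147)
1146 = 1024 + 64 + 32 + 16 + 8 + 2 in binary powers of 2.
So 3^1146 ≡ 329 · 515 · 164 · 958 · 826 · 9 ≡ 47 (mod 1147).
Since 47 ≠ 1, base 3 is a Fermat witness: 1147 is composite.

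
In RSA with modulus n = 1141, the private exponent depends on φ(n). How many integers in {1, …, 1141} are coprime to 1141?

Factor: 1141 = 7 · 163.
φ(1141) = (7−1) · (163−1) = 6 · 162 = 972.

972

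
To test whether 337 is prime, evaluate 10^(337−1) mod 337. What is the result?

10^1 ≡ 10 (mod 337)
10^2 ≡ 10^2 = 100 ≡ 100 (mod 337)
10^4 ≡ 100^2 = 10000 ≡ 227 (mod 337)
10^8 ≡ 227^2 = 51529 ≡ 305 (mod 337)
10^16 ≡ 305^2 = 93025 ≡ 13 (mod 337)
10^32 ≡ 13^2 = 169 ≡ 169 (mod 337)
10^64 ≡ 169^2 = 28561 ≡ 253 (mod 337)
10^128 ≡ 253^2 = 64009 ≡ 316 (mod 337)
10^256 ≡ 316^2 = 99856 ≡ 104 (mod 337)
336 = 256 + 64 + 16 in binary powers of 2.
So 10^336 ≡ 104 · 253 · 13 ≡ 1 (mod 337).
Since the result is 1, base 10 gives no evidence that 337 is composite.

1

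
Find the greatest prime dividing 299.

23

299 = 13 · 23
23 is prime.
So 299 = 13 · 23; the largest prime factor is 23.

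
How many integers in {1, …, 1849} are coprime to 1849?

Factor: 1849 = 43^2.
φ(1849) = 43^1·(43−1) = 1806.

1806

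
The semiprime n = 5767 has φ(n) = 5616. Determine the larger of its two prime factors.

φ(n) = (p−1)(q−1) = n − (p+q) + 1, so p + q = 5767 − 5616 + 1 = 152.
p and q are the roots of t² − 152t + 5767 = 0.
Discriminant: 152² − 4·5767 = 23104 − 23068 = 36; √36 = 6.
q = (152 − 6)/2 = 73, p = (152 + 6)/2 = 79.
Check: 73 · 79 = 5767.

79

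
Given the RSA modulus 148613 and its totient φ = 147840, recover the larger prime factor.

421

φ(n) = (p−1)(q−1) = n − (p+q) + 1, so p + q = 148613 − 147840 + 1 = 774.
p and q are the roots of t² − 774t + 148613 = 0.
Discriminant: 774² − 4·148613 = 599076 − 594452 = 4624; √4624 = 68.
q = (774 − 68)/2 = 353, p = (774 + 68)/2 = 421.
Check: 353 · 421 = 148613.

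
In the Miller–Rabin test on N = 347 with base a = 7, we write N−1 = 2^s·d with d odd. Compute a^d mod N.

347 − 1 = 346 = 2^1 · 173, so d = 173.
7^1 ≡ 7 (mod 347)
7^2 ≡ 7^2 = 49 ≡ 49 (mod 347)
7^4 ≡ 49^2 = 2401 ≡ 319 (mod 347)
7^8 ≡ 319^2 = 101761 ≡ 90 (mod 347)
7^16 ≡ 90^2 = 8100 ≡ 119 (mod 347)
7^32 ≡ 119^2 = 14161 ≡ 281 (mod 347)
7^64 ≡ 281^2 = 78961 ≡ 192 (mod 347)
7^128 ≡ 192^2 = 36864 ≡ 82 (mod 347)
173 = 128 + 32 + 8 + 4 + 1 in binary powers of 2.
So 7^173 ≡ 82 · 281 · 90 · 319 · 7 ≡ 346 (mod 347).
Since 7^d ≡ 346 (mod 347), base 7 does not prove 347 composite.

346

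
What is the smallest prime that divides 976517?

976517 is odd.
Digit sum 35, not divisible by 3.
Ends in 7: not divisible by 5.
7: 976517 = 7·139502 + 3
11: 976517 = 11·88774 + 3
13: 976517 = 13·75116 + 9
17: 976517 = 17·57442 + 3
19: 976517 = 19·51395 + 12
23: 976517 = 23·42457 + 6
29: 976517 = 29·33673

29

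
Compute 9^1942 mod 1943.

1069

9^1 ≡ 9 (mod 1943)
9^2 ≡ 9^2 = 81 ≡ 81 (mod 1943)
9^4 ≡ 81^2 = 6561 ≡ 732 (mod 1943)
9^8 ≡ 732^2 = 535824 ≡ 1499 (mod 1943)
9^16 ≡ 1499^2 = 2247001 ≡ 893 (mod 1943)
9^32 ≡ 893^2 = 797449 ≡ 819 (mod 1943)
9^64 ≡ 819^2 = 670761 ≡ 426 (mod 1943)
9^128 ≡ 426^2 = 181476 ≡ 777 (mod 1943)
9^256 ≡ 777^2 = 603729 ≡ 1399 (mod 1943)
9^512 ≡ 1399^2 = 1957201 ≡ 600 (mod 1943)
9^1024 ≡ 600^2 = 360000 ≡ 545 (mod 1943)
1942 = 1024 + 512 + 256 + 128 + 16 + 4 + 2 in binary powers of 2.
So 9^1942 ≡ 545 · 600 · 1399 · 777 · 893 · 732 · 81 ≡ 1069 (mod 1943).
Since 1069 ≠ 1, base 9 is a Fermat witness: 1943 is composite.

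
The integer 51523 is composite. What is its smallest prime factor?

67

51523 is odd.
Digit sum 16, not divisible by 3.
Ends in 3: not divisible by 5.
7: 51523 = 7·7360 + 3
11: 51523 = 11·4683 + 10
13: 51523 = 13·3963 + 4
17: 51523 = 17·3030 + 13
19: 51523 = 19·2711 + 14
23: 51523 = 23·2240 + 3
29: 51523 = 29·1776 + 19
31: 51523 = 31·1662 + 1
37: 51523 = 37·1392 + 19
41: 51523 = 41·1256 + 27
43: 51523 = 43·1198 + 9
47: 51523 = 47·1096 + 11
53: 51523 = 53·972 + 7
59: 51523 = 59·873 + 16
61: 51523 = 61·844 + 39
67: 51523 = 67·769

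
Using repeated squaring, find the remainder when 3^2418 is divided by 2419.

3^1 ≡ 3 (mod 2419)
3^2 ≡ 3^2 = 9 ≡ 9 (mod 2419)
3^4 ≡ 9^2 = 81 ≡ 81 (mod 2419)
3^8 ≡ 81^2 = 6561 ≡ 1723 (mod 2419)
3^16 ≡ 1723^2 = 2968729 ≡ 616 (mod 2419)
3^32 ≡ 616^2 = 379456 ≡ 2092 (mod 2419)
3^64 ≡ 2092^2 = 4376464 ≡ 493 (mod 2419)
3^128 ≡ 493^2 = 243049 ≡ 1149 (mod 2419)
3^256 ≡ 1149^2 = 1320201 ≡ 1846 (mod 2419)
3^512 ≡ 1846^2 = 3407716 ≡ 1764 (mod 2419)
3^1024 ≡ 1764^2 = 3111696 ≡ 862 (mod 2419)
3^2048 ≡ 862^2 = 743044 ≡ 411 (mod 2419)
2418 = 2048 + 256 + 64 + 32 + 16 + 2 in binary powers of 2.
So 3^2418 ≡ 411 · 1846 · 493 · 2092 · 616 · 9 ≡ 501 (mod 2419).
Since 501 ≠ 1, base 3 is a Fermat witness: 2419 is composite.

501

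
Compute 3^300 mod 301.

3^1 ≡ 3 (mod 301)
3^2 ≡ 3^2 = 9 ≡ 9 (mod 301)
3^4 ≡ 9^2 = 81 ≡ 81 (mod 301)
3^8 ≡ 81^2 = 6561 ≡ 240 (mod 301)
3^16 ≡ 240^2 = 57600 ≡ 109 (mod 301)
3^32 ≡ 109^2 = 11881 ≡ 142 (mod 301)
3^64 ≡ 142^2 = 20164 ≡ 298 (mod 301)
3^128 ≡ 298^2 = 88804 ≡ 9 (mod 301)
3^256 ≡ 9^2 = 81 ≡ 81 (mod 301)
300 = 256 + 32 + 8 + 4 in binary powers of 2.
So 3^300 ≡ 81 · 142 · 240 · 81 ≡ 127 (mod 301).
Since 127 ≠ 1, base 3 is a Fermat witness: 301 is composite.

127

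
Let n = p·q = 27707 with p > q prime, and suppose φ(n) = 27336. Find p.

269

φ(n) = (p−1)(q−1) = n − (p+q) + 1, so p + q = 27707 − 27336 + 1 = 372.
p and q are the roots of t² − 372t + 27707 = 0.
Discriminant: 372² − 4·27707 = 138384 − 110828 = 27556; √27556 = 166.
q = (372 − 166)/2 = 103, p = (372 + 166)/2 = 269.
Check: 103 · 269 = 27707.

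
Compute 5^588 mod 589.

5^1 ≡ 5 (mod 589)
5^2 ≡ 5^2 = 25 ≡ 25 (mod 589)
5^4 ≡ 25^2 = 625 ≡ 36 (mod 589)
5^8 ≡ 36^2 = 1296 ≡ 118 (mod 589)
5^16 ≡ 118^2 = 13924 ≡ 377 (mod 589)
5^32 ≡ 377^2 = 142129 ≡ 180 (mod 589)
5^64 ≡ 180^2 = 32400 ≡ 5 (mod 589)
5^128 ≡ 5^2 = 25 ≡ 25 (mod 589)
5^256 ≡ 25^2 = 625 ≡ 36 (mod 589)
5^512 ≡ 36^2 = 1296 ≡ 118 (mod 589)
588 = 512 + 64 + 8 + 4 in binary powers of 2.
So 5^588 ≡ 118 · 5 · 118 · 36 ≡ 125 (mod 589).
Since 125 ≠ 1, base 5 is a Fermat witness: 589 is composite.

125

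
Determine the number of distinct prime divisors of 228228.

6

228228 = 2^2 · 57057
57057 = 3 · 19019
19019 = 7 · 2717
2717 = 11 · 247
247 = 13 · 19
228228 = 2^2 · 3 · 7 · 11 · 13 · 19, which has 6 distinct prime factors.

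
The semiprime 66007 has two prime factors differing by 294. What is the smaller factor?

Since p = q + 294, we have 66007 = q(q + 294), so q² + 294q − 66007 = 0.
Discriminant: 294² + 4·66007 = 86436 + 264028 = 350464; √350464 = 592.
q = (−294 + 592)/2 = 149, and p = q + 294 = 443.
Check: 149 · 443 = 66007.

149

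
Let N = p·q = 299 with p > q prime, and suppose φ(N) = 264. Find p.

23

φ(n) = (p−1)(q−1) = n − (p+q) + 1, so p + q = 299 − 264 + 1 = 36.
p and q are the roots of t² − 36t + 299 = 0.
Discriminant: 36² − 4·299 = 1296 − 1196 = 100; √100 = 10.
q = (36 − 10)/2 = 13, p = (36 + 10)/2 = 23.
Check: 13 · 23 = 299.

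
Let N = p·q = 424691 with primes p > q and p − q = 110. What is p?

709

Since p = q + 110, we have 424691 = q(q + 110), so q² + 110q − 424691 = 0.
Discriminant: 110² + 4·424691 = 12100 + 1698764 = 1710864; √1710864 = 1308.
q = (−110 + 1308)/2 = 599, and p = q + 110 = 709.
Check: 599 · 709 = 424691.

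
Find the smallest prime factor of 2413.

2413 is odd.
Digit sum 10, not divisible by 3.
Ends in 3: not divisible by 5.
7: 2413 = 7·344 + 5
11: 2413 = 11·219 + 4
13: 2413 = 13·185 + 8
17: 2413 = 17·141 + 16
19: 2413 = 19·127

19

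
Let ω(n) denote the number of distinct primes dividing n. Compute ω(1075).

1075 = 5^2 · 43
1075 = 5^2 · 43, which has 2 distinct prime factors.

2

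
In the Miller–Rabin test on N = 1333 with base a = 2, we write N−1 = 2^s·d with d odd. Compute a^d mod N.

70

1333 − 1 = 1332 = 2^2 · 333, so d = 333.
2^1 ≡ 2 (mod 1333)
2^2 ≡ 2^2 = 4 ≡ 4 (mod 1333)
2^4 ≡ 4^2 = 16 ≡ 16 (mod 1333)
2^8 ≡ 16^2 = 256 ≡ 256 (mod 1333)
2^16 ≡ 256^2 = 65536 ≡ 219 (mod 1333)
2^32 ≡ 219^2 = 47961 ≡ 1306 (mod 1333)
2^64 ≡ 1306^2 = 1705636 ≡ 729 (mod 1333)
2^128 ≡ 729^2 = 531441 ≡ 907 (mod 1333)
2^256 ≡ 907^2 = 822649 ≡ 188 (mod 1333)
333 = 256 + 64 + 8 + 4 + 1 in binary powers of 2.
So 2^333 ≡ 188 · 729 · 256 · 16 · 2 ≡ 70 (mod 1333).
Squaring chain: 70 → 901; never reaches −1, so base 2 is a Miller–Rabin witness that 1333 is composite.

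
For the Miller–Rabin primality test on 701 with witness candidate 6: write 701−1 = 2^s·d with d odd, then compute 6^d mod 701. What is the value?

701 − 1 = 700 = 2^2 · 175, so d = 175.
6^1 ≡ 6 (mod 701)
6^2 ≡ 6^2 = 36 ≡ 36 (mod 701)
6^4 ≡ 36^2 = 1296 ≡ 595 (mod 701)
6^8 ≡ 595^2 = 354025 ≡ 20 (mod 701)
6^16 ≡ 20^2 = 400 ≡ 400 (mod 701)
6^32 ≡ 400^2 = 160000 ≡ 172 (mod 701)
6^64 ≡ 172^2 = 29584 ≡ 142 (mod 701)
6^128 ≡ 142^2 = 20164 ≡ 536 (mod 701)
175 = 128 + 32 + 8 + 4 + 2 + 1 in binary powers of 2.
So 6^175 ≡ 536 · 172 · 20 · 595 · 36 · 6 ≡ 700 (mod 701).
Since 6^d ≡ 700 (mod 701), base 6 does not prove 701 composite.

700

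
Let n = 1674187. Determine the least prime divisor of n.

1674187 is odd.
Digit sum 34, not divisible by 3.
Ends in 7: not divisible by 5.
7: 1674187 = 7·239169 + 4
11: 1674187 = 11·152198 + 9
13: 1674187 = 13·128783 + 8
17: 1674187 = 17·98481 + 10
19: 1674187 = 19·88115 + 2
23: 1674187 = 23·72790 + 17
29: 1674187 = 29·57730 + 17
31: 1674187 = 31·54006 + 1
37: 1674187 = 37·45248 + 11
41: 1674187 = 41·40833 + 34
43: 1674187 = 43·38934 + 25
47: 1674187 = 47·35621

47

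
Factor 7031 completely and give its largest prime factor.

7031 = 79 · 89
89 is prime.
So 7031 = 79 · 89; the largest prime factor is 89.

89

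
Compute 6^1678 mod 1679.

748

6^1 ≡ 6 (mod 1679)
6^2 ≡ 6^2 = 36 ≡ 36 (mod 1679)
6^4 ≡ 36^2 = 1296 ≡ 1296 (mod 1679)
6^8 ≡ 1296^2 = 1679616 ≡ 616 (mod 1679)
6^16 ≡ 616^2 = 379456 ≡ 2 (mod 1679)
6^32 ≡ 2^2 = 4 ≡ 4 (mod 1679)
6^64 ≡ 4^2 = 16 ≡ 16 (mod 1679)
6^128 ≡ 16^2 = 256 ≡ 256 (mod 1679)
6^256 ≡ 256^2 = 65536 ≡ 55 (mod 1679)
6^512 ≡ 55^2 = 3025 ≡ 1346 (mod 1679)
6^1024 ≡ 1346^2 = 1811716 ≡ 75 (mod 1679)
1678 = 1024 + 512 + 128 + 8 + 4 + 2 in binary powers of 2.
So 6^1678 ≡ 75 · 1346 · 256 · 616 · 1296 · 36 ≡ 748 (mod 1679).
Since 748 ≠ 1, base 6 is a Fermat witness: 1679 is composite.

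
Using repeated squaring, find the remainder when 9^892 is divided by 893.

9^1 ≡ 9 (mod 893)
9^2 ≡ 9^2 = 81 ≡ 81 (mod 893)
9^4 ≡ 81^2 = 6561 ≡ 310 (mod 893)
9^8 ≡ 310^2 = 96100 ≡ 549 (mod 893)
9^16 ≡ 549^2 = 301401 ≡ 460 (mod 893)
9^32 ≡ 460^2 = 211600 ≡ 852 (mod 893)
9^64 ≡ 852^2 = 725904 ≡ 788 (mod 893)
9^128 ≡ 788^2 = 620944 ≡ 309 (mod 893)
9^256 ≡ 309^2 = 95481 ≡ 823 (mod 893)
9^512 ≡ 823^2 = 677329 ≡ 435 (mod 893)
892 = 512 + 256 + 64 + 32 + 16 + 8 + 4 in binary powers of 2.
So 9^892 ≡ 435 · 823 · 788 · 852 · 460 · 549 · 310 ≡ 788 (mod 893).
Since 788 ≠ 1, base 9 is a Fermat witness: 893 is composite.

788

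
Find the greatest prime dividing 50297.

50297 = 13 · 3869
3869 = 53 · 73
73 is prime.
So 50297 = 13 · 53 · 73; the largest prime factor is 73.

73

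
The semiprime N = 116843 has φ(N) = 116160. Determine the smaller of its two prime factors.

φ(n) = (p−1)(q−1) = n − (p+q) + 1, so p + q = 116843 − 116160 + 1 = 684.
p and q are the roots of t² − 684t + 116843 = 0.
Discriminant: 684² − 4·116843 = 467856 − 467372 = 484; √484 = 22.
q = (684 − 22)/2 = 331, p = (684 + 22)/2 = 353.
Check: 331 · 353 = 116843.

331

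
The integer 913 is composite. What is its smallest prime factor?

913 is odd.
Digit sum 13, not divisible by 3.
Ends in 3: not divisible by 5.
7: 913 = 7·130 + 3
11: 913 = 11·83

11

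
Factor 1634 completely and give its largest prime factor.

43

1634 = 2 · 817
817 = 19 · 43
43 is prime.
So 1634 = 2 · 19 · 43; the largest prime factor is 43.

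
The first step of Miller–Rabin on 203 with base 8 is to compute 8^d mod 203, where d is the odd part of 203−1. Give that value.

203 − 1 = 202 = 2^1 · 101, so d = 101.
8^1 ≡ 8 (mod 203)
8^2 ≡ 8^2 = 64 ≡ 64 (mod 203)
8^4 ≡ 64^2 = 4096 ≡ 36 (mod 203)
8^8 ≡ 36^2 = 1296 ≡ 78 (mod 203)
8^16 ≡ 78^2 = 6084 ≡ 197 (mod 203)
8^32 ≡ 197^2 = 38809 ≡ 36 (mod 203)
8^64 ≡ 36^2 = 1296 ≡ 78 (mod 203)
101 = 64 + 32 + 4 + 1 in binary powers of 2.
So 8^101 ≡ 78 · 36 · 36 · 8 ≡ 155 (mod 203).
Squaring chain: 155; never reaches −1, so base 8 is a Miller–Rabin witness that 203 is composite.

155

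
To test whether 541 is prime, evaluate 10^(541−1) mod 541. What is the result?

10^1 ≡ 10 (mod 541)
10^2 ≡ 10^2 = 100 ≡ 100 (mod 541)
10^4 ≡ 100^2 = 10000 ≡ 262 (mod 541)
10^8 ≡ 262^2 = 68644 ≡ 478 (mod 541)
10^16 ≡ 478^2 = 228484 ≡ 182 (mod 541)
10^32 ≡ 182^2 = 33124 ≡ 123 (mod 541)
10^64 ≡ 123^2 = 15129 ≡ 522 (mod 541)
10^128 ≡ 522^2 = 272484 ≡ 361 (mod 541)
10^256 ≡ 361^2 = 130321 ≡ 481 (mod 541)
10^512 ≡ 481^2 = 231361 ≡ 354 (mod 541)
540 = 512 + 16 + 8 + 4 in binary powers of 2.
So 10^540 ≡ 354 · 182 · 478 · 262 ≡ 1 (mod 541).
Since the result is 1, base 10 gives no evidence that 541 is composite.

1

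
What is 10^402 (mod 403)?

66

10^1 ≡ 10 (mod 403)
10^2 ≡ 10^2 = 100 ≡ 100 (mod 403)
10^4 ≡ 100^2 = 10000 ≡ 328 (mod 403)
10^8 ≡ 328^2 = 107584 ≡ 386 (mod 403)
10^16 ≡ 386^2 = 148996 ≡ 289 (mod 403)
10^32 ≡ 289^2 = 83521 ≡ 100 (mod 403)
10^64 ≡ 100^2 = 10000 ≡ 328 (mod 403)
10^128 ≡ 328^2 = 107584 ≡ 386 (mod 403)
10^256 ≡ 386^2 = 148996 ≡ 289 (mod 403)
402 = 256 + 128 + 16 + 2 in binary powers of 2.
So 10^402 ≡ 289 · 386 · 289 · 100 ≡ 66 (mod 403).
Since 66 ≠ 1, base 10 is a Fermat witness: 403 is composite.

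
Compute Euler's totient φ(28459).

Factor: 28459 = 149 · 191.
φ(28459) = (149−1) · (191−1) = 148 · 190 = 28120.

28120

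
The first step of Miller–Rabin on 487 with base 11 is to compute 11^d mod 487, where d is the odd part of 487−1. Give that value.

487 − 1 = 486 = 2^1 · 243, so d = 243.
11^1 ≡ 11 (mod 487)
11^2 ≡ 11^2 = 121 ≡ 121 (mod 487)
11^4 ≡ 121^2 = 14641 ≡ 31 (mod 487)
11^8 ≡ 31^2 = 961 ≡ 474 (mod 487)
11^16 ≡ 474^2 = 224676 ≡ 169 (mod 487)
11^32 ≡ 169^2 = 28561 ≡ 315 (mod 487)
11^64 ≡ 315^2 = 99225 ≡ 364 (mod 487)
11^128 ≡ 364^2 = 132496 ≡ 32 (mod 487)
243 = 128 + 64 + 32 + 16 + 2 + 1 in binary powers of 2.
So 11^243 ≡ 32 · 364 · 315 · 169 · 121 · 11 ≡ 486 (mod 487).
Since 11^d ≡ 486 (mod 487), base 11 does not prove 487 composite.

486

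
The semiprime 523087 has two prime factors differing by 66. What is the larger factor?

Since p = q + 66, we have 523087 = q(q + 66), so q² + 66q − 523087 = 0.
Discriminant: 66² + 4·523087 = 4356 + 2092348 = 2096704; √2096704 = 1448.
q = (−66 + 1448)/2 = 691, and p = q + 66 = 757.
Check: 691 · 757 = 523087.

757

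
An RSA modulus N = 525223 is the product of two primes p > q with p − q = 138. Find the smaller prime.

659

Since p = q + 138, we have 525223 = q(q + 138), so q² + 138q − 525223 = 0.
Discriminant: 138² + 4·525223 = 19044 + 2100892 = 2119936; √2119936 = 1456.
q = (−138 + 1456)/2 = 659, and p = q + 138 = 797.
Check: 659 · 797 = 525223.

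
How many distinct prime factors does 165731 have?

2

165731 = 53^2 · 59
165731 = 53^2 · 59, which has 2 distinct prime factors.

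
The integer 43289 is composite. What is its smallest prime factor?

43289 is odd.
Digit sum 26, not divisible by 3.
Ends in 9: not divisible by 5.
7: 43289 = 7·6184 + 1
11: 43289 = 11·3935 + 4
13: 43289 = 13·3329 + 12
17: 43289 = 17·2546 + 7
19: 43289 = 19·2278 + 7
23: 43289 = 23·1882 + 3
29: 43289 = 29·1492 + 21
31: 43289 = 31·1396 + 13
37: 43289 = 37·1169 + 36
41: 43289 = 41·1055 + 34
43: 43289 = 43·1006 + 31
47: 43289 = 47·921 + 2
53: 43289 = 53·816 + 41
59: 43289 = 59·733 + 42
61: 43289 = 61·709 + 40
67: 43289 = 67·646 + 7
71: 43289 = 71·609 + 50
73: 43289 = 73·593

73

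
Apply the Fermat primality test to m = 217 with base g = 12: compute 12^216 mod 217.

64

12^1 ≡ 12 (mod 217)
12^2 ≡ 12^2 = 144 ≡ 144 (mod 217)
12^4 ≡ 144^2 = 20736 ≡ 121 (mod 217)
12^8 ≡ 121^2 = 14641 ≡ 102 (mod 217)
12^16 ≡ 102^2 = 10404 ≡ 205 (mod 217)
12^32 ≡ 205^2 = 42025 ≡ 144 (mod 217)
12^64 ≡ 144^2 = 20736 ≡ 121 (mod 217)
12^128 ≡ 121^2 = 14641 ≡ 102 (mod 217)
216 = 128 + 64 + 16 + 8 in binary powers of 2.
So 12^216 ≡ 102 · 121 · 205 · 102 ≡ 64 (mod 217).
Since 64 ≠ 1, base 12 is a Fermat witness: 217 is composite.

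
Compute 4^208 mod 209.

42

4^1 ≡ 4 (mod 209)
4^2 ≡ 4^2 = 16 ≡ 16 (mod 209)
4^4 ≡ 16^2 = 256 ≡ 47 (mod 209)
4^8 ≡ 47^2 = 2209 ≡ 119 (mod 209)
4^16 ≡ 119^2 = 14161 ≡ 158 (mod 209)
4^32 ≡ 158^2 = 24964 ≡ 93 (mod 209)
4^64 ≡ 93^2 = 8649 ≡ 80 (mod 209)
4^128 ≡ 80^2 = 6400 ≡ 130 (mod 209)
208 = 128 + 64 + 16 in binary powers of 2.
So 4^208 ≡ 130 · 80 · 158 ≡ 42 (mod 209).
Since 42 ≠ 1, base 4 is a Fermat witness: 209 is composite.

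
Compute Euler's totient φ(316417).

Factor: 316417 = 31 · 59 · 173.
φ(316417) = (31−1) · (59−1) · (173−1) = 30 · 58 · 172 = 299280.

299280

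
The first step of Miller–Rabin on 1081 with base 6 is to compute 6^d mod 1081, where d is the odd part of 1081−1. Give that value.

1081 − 1 = 1080 = 2^3 · 135, so d = 135.
6^1 ≡ 6 (mod 1081)
6^2 ≡ 6^2 = 36 ≡ 36 (mod 1081)
6^4 ≡ 36^2 = 1296 ≡ 215 (mod 1081)
6^8 ≡ 215^2 = 46225 ≡ 823 (mod 1081)
6^16 ≡ 823^2 = 677329 ≡ 623 (mod 1081)
6^32 ≡ 623^2 = 388129 ≡ 50 (mod 1081)
6^64 ≡ 50^2 = 2500 ≡ 338 (mod 1081)
6^128 ≡ 338^2 = 114244 ≡ 739 (mod 1081)
135 = 128 + 4 + 2 + 1 in binary powers of 2.
So 6^135 ≡ 739 · 215 · 36 · 6 ≡ 653 (mod 1081).
Squaring chain: 653 → 495 → 719; never reaches −1, so base 6 is a Miller–Rabin witness that 1081 is composite.

653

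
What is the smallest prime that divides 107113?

107113 is odd.
Digit sum 13, not divisible by 3.
Ends in 3: not divisible by 5.
7: 107113 = 7·15301 + 6
11: 107113 = 11·9737 + 6
13: 107113 = 13·8239 + 6
17: 107113 = 17·6300 + 13
19: 107113 = 19·5637 + 10
23: 107113 = 23·4657 + 2
29: 107113 = 29·3693 + 16
31: 107113 = 31·3455 + 8
37: 107113 = 37·2894 + 35
41: 107113 = 41·2612 + 21
43: 107113 = 43·2491

43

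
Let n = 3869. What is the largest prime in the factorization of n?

73

3869 = 53 · 73
73 is prime.
So 3869 = 53 · 73; the largest prime factor is 73.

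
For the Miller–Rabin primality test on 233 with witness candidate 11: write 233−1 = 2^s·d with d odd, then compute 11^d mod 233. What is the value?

12

233 − 1 = 232 = 2^3 · 29, so d = 29.
11^1 ≡ 11 (mod 233)
11^2 ≡ 11^2 = 121 ≡ 121 (mod 233)
11^4 ≡ 121^2 = 14641 ≡ 195 (mod 233)
11^8 ≡ 195^2 = 38025 ≡ 46 (mod 233)
11^16 ≡ 46^2 = 2116 ≡ 19 (mod 233)
29 = 16 + 8 + 4 + 1 in binary powers of 2.
So 11^29 ≡ 19 · 46 · 195 · 11 ≡ 12 (mod 233).
Squaring chain: 12 → 144 → 232; reaches −1, so base 11 does not prove 233 composite.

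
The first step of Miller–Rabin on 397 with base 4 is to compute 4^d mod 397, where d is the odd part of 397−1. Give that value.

396

397 − 1 = 396 = 2^2 · 99, so d = 99.
4^1 ≡ 4 (mod 397)
4^2 ≡ 4^2 = 16 ≡ 16 (mod 397)
4^4 ≡ 16^2 = 256 ≡ 256 (mod 397)
4^8 ≡ 256^2 = 65536 ≡ 31 (mod 397)
4^16 ≡ 31^2 = 961 ≡ 167 (mod 397)
4^32 ≡ 167^2 = 27889 ≡ 99 (mod 397)
4^64 ≡ 99^2 = 9801 ≡ 273 (mod 397)
99 = 64 + 32 + 2 + 1 in binary powers of 2.
So 4^99 ≡ 273 · 99 · 16 · 4 ≡ 396 (mod 397).
Since 4^d ≡ 396 (mod 397), base 4 does not prove 397 composite.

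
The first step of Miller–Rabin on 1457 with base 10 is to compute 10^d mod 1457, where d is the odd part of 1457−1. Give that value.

785

1457 − 1 = 1456 = 2^4 · 91, so d = 91.
10^1 ≡ 10 (mod 1457)
10^2 ≡ 10^2 = 100 ≡ 100 (mod 1457)
10^4 ≡ 100^2 = 10000 ≡ 1258 (mod 1457)
10^8 ≡ 1258^2 = 1582564 ≡ 262 (mod 1457)
10^16 ≡ 262^2 = 68644 ≡ 165 (mod 1457)
10^32 ≡ 165^2 = 27225 ≡ 999 (mod 1457)
10^64 ≡ 999^2 = 998001 ≡ 1413 (mod 1457)
91 = 64 + 16 + 8 + 2 + 1 in binary powers of 2.
So 10^91 ≡ 1413 · 165 · 262 · 100 · 10 ≡ 785 (mod 1457).
Squaring chain: 785 → 1371 → 111 → 665; never reaches −1, so base 10 is a Miller–Rabin witness that 1457 is composite.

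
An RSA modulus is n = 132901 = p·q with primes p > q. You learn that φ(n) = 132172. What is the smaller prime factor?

347

φ(n) = (p−1)(q−1) = n − (p+q) + 1, so p + q = 132901 − 132172 + 1 = 730.
p and q are the roots of t² − 730t + 132901 = 0.
Discriminant: 730² − 4·132901 = 532900 − 531604 = 1296; √1296 = 36.
q = (730 − 36)/2 = 347, p = (730 + 36)/2 = 383.
Check: 347 · 383 = 132901.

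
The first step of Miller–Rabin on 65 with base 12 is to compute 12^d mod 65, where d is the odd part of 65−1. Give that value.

12

65 − 1 = 64 = 2^6 · 1, so d = 1.
12^1 ≡ 12 (mod 65)
1 = 1 in binary powers of 2.
So 12^1 ≡ 12 ≡ 12 (mod 65).
Squaring chain: 12 → 14 → 1 → 1 → 1 → 1; never reaches −1, so base 12 is a Miller–Rabin witness that 65 is composite.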